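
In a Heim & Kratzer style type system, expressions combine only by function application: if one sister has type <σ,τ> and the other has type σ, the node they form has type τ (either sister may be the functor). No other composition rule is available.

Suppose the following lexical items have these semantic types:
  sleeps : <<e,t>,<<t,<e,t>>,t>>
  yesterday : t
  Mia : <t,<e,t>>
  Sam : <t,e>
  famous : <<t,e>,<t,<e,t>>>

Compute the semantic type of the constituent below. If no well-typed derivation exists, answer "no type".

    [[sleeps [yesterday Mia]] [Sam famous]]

t

[yesterday Mia] — Mia of type <t,<e,t>> combines with yesterday of type t: type <e,t>.
[sleeps [yesterday Mia]] — sleeps of type <<e,t>,<<t,<e,t>>,t>> combines with [yesterday Mia] of type <e,t>: type <<t,<e,t>>,t>.
[Sam famous] — famous of type <<t,e>,<t,<e,t>>> combines with Sam of type <t,e>: type <t,<e,t>>.
[[sleeps [yesterday Mia]] [Sam famous]] — [sleeps [yesterday Mia]] of type <<t,<e,t>>,t> combines with [Sam famous] of type <t,<e,t>>: type t.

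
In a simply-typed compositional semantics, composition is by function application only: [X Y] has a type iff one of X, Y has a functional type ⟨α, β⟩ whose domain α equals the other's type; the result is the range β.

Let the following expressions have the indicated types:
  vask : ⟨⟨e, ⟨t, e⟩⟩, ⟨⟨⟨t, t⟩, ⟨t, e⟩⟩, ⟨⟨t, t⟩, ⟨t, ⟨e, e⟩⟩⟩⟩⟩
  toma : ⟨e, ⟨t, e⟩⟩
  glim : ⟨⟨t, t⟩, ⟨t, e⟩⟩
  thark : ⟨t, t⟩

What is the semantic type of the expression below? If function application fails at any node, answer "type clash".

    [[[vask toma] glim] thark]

⟨t, ⟨e, e⟩⟩

[vask toma]: vask is ⟨⟨e, ⟨t, e⟩⟩, ⟨⟨⟨t, t⟩, ⟨t, e⟩⟩, ⟨⟨t, t⟩, ⟨t, ⟨e, e⟩⟩⟩⟩⟩, toma is ⟨e, ⟨t, e⟩⟩; result ⟨⟨⟨t, t⟩, ⟨t, e⟩⟩, ⟨⟨t, t⟩, ⟨t, ⟨e, e⟩⟩⟩⟩.
[[vask toma] glim]: [vask toma] is ⟨⟨⟨t, t⟩, ⟨t, e⟩⟩, ⟨⟨t, t⟩, ⟨t, ⟨e, e⟩⟩⟩⟩, glim is ⟨⟨t, t⟩, ⟨t, e⟩⟩; result ⟨⟨t, t⟩, ⟨t, ⟨e, e⟩⟩⟩.
[[[vask toma] glim] thark]: [[vask toma] glim] is ⟨⟨t, t⟩, ⟨t, ⟨e, e⟩⟩⟩, thark is ⟨t, t⟩; result ⟨t, ⟨e, e⟩⟩.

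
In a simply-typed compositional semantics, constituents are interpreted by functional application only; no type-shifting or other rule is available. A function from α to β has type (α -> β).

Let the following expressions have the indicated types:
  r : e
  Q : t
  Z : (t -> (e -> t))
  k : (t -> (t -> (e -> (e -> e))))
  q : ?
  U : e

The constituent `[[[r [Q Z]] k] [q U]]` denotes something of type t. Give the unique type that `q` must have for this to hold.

[[[r [Q Z]] k] [q U]] must have type t. The sister [[r [Q Z]] k] has type (t -> (e -> (e -> e))); that is not a function onto t, so [q U] must be the functor, of type ((t -> (e -> (e -> e))) -> t).
[q U] must have type ((t -> (e -> (e -> e))) -> t). The sister U has type e; that is not a function onto ((t -> (e -> (e -> e))) -> t), so q must be the functor, of type (e -> ((t -> (e -> (e -> e))) -> t)).

(e -> ((t -> (e -> (e -> e))) -> t))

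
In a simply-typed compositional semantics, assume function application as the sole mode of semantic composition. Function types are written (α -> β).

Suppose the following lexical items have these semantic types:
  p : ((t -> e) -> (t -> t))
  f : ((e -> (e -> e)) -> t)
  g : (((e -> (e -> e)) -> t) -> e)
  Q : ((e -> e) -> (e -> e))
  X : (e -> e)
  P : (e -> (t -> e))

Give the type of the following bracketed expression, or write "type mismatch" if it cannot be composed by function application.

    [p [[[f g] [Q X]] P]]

(t -> t)

[f g] — g of type (((e -> (e -> e)) -> t) -> e) combines with f of type ((e -> (e -> e)) -> t): type e.
[Q X] — Q of type ((e -> e) -> (e -> e)) combines with X of type (e -> e): type (e -> e).
[[f g] [Q X]] — [Q X] of type (e -> e) combines with [f g] of type e: type e.
[[[f g] [Q X]] P] — P of type (e -> (t -> e)) combines with [[f g] [Q X]] of type e: type (t -> e).
[p [[[f g] [Q X]] P]] — p of type ((t -> e) -> (t -> t)) combines with [[[f g] [Q X]] P] of type (t -> e): type (t -> t).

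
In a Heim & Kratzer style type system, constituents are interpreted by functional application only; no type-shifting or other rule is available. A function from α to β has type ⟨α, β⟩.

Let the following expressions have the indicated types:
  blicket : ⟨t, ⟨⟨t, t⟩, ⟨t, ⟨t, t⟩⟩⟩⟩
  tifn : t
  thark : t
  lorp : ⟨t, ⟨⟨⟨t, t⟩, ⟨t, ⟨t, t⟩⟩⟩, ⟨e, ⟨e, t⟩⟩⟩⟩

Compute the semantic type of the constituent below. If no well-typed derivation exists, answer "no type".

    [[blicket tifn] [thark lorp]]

⟨e, ⟨e, t⟩⟩

[blicket tifn]: ⟨t, ⟨⟨t, t⟩, ⟨t, ⟨t, t⟩⟩⟩⟩ applied to t yields ⟨⟨t, t⟩, ⟨t, ⟨t, t⟩⟩⟩.
[thark lorp]: ⟨t, ⟨⟨⟨t, t⟩, ⟨t, ⟨t, t⟩⟩⟩, ⟨e, ⟨e, t⟩⟩⟩⟩ applied to t yields ⟨⟨⟨t, t⟩, ⟨t, ⟨t, t⟩⟩⟩, ⟨e, ⟨e, t⟩⟩⟩.
[[blicket tifn] [thark lorp]]: ⟨⟨⟨t, t⟩, ⟨t, ⟨t, t⟩⟩⟩, ⟨e, ⟨e, t⟩⟩⟩ applied to ⟨⟨t, t⟩, ⟨t, ⟨t, t⟩⟩⟩ yields ⟨e, ⟨e, t⟩⟩.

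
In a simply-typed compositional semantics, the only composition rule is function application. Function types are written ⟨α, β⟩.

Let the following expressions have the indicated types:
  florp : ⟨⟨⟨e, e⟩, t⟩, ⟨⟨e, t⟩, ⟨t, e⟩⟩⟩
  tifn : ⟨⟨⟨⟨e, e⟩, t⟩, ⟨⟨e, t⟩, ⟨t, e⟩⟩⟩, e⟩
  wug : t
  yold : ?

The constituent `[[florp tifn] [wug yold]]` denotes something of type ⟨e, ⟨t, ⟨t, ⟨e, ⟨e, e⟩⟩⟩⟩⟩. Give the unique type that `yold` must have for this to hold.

[[florp tifn] [wug yold]] is required to be ⟨e, ⟨t, ⟨t, ⟨e, ⟨e, e⟩⟩⟩⟩⟩. [florp tifn] : e cannot yield ⟨e, ⟨t, ⟨t, ⟨e, ⟨e, e⟩⟩⟩⟩⟩ as functor, so [wug yold] : ⟨e, ⟨e, ⟨t, ⟨t, ⟨e, ⟨e, e⟩⟩⟩⟩⟩⟩.
[wug yold] is required to be ⟨e, ⟨e, ⟨t, ⟨t, ⟨e, ⟨e, e⟩⟩⟩⟩⟩⟩. wug : t cannot yield ⟨e, ⟨e, ⟨t, ⟨t, ⟨e, ⟨e, e⟩⟩⟩⟩⟩⟩ as functor, so yold : ⟨t, ⟨e, ⟨e, ⟨t, ⟨t, ⟨e, ⟨e, e⟩⟩⟩⟩⟩⟩⟩.

⟨t, ⟨e, ⟨e, ⟨t, ⟨t, ⟨e, ⟨e, e⟩⟩⟩⟩⟩⟩⟩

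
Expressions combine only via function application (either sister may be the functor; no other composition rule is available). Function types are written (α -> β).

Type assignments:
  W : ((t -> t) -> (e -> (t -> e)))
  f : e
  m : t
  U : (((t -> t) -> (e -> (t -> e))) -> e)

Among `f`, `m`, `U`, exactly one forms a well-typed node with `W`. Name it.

U

f : e — W needs (t -> t); f needs nothing (atomic); neither fits.
m : t — W needs (t -> t); m needs nothing (atomic); neither fits.
U — combines: U : (((t -> t) -> (e -> (t -> e))) -> e) takes W : ((t -> t) -> (e -> (t -> e))) as argument, giving e.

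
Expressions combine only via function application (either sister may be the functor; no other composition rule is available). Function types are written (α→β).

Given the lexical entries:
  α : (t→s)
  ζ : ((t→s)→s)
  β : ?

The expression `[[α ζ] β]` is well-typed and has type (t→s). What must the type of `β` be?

(s→(t→s))

[[α ζ] β] is required to be (t→s). [α ζ] : s cannot yield (t→s) as functor, so β : (s→(t→s)).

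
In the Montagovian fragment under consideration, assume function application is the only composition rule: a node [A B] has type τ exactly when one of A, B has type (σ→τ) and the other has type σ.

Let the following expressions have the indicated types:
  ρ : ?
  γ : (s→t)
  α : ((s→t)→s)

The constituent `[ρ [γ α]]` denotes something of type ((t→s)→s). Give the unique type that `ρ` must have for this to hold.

At [ρ [γ α]] (required: ((t→s)→s)): [γ α] is s, which is not a function with range ((t→s)→s); hence ρ is the functor — type (s→((t→s)→s)).

(s→((t→s)→s))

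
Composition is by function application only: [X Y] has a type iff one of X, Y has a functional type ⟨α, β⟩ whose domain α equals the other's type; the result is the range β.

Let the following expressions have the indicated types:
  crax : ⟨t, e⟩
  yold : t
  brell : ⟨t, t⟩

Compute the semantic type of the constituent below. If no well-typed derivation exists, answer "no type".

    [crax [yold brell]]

[yold brell]: brell is ⟨t, t⟩, yold is t; result t.
[crax [yold brell]]: crax is ⟨t, e⟩, [yold brell] is t; result e.

e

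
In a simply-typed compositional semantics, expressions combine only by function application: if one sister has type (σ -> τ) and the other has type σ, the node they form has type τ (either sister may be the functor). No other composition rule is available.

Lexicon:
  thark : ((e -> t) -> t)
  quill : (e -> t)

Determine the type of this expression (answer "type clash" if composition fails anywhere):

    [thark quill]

t

At [thark quill], thark : ((e -> t) -> t) takes quill : (e -> t), giving t.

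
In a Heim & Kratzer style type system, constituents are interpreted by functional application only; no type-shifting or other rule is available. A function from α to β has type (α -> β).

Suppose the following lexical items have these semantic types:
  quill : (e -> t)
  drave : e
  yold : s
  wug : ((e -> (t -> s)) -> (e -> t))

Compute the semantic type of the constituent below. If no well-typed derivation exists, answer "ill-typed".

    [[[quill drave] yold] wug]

[quill drave] — quill of type (e -> t) combines with drave of type e: type t.
[[quill drave] yold]: t and s cannot combine by function application — type clash.

ill-typed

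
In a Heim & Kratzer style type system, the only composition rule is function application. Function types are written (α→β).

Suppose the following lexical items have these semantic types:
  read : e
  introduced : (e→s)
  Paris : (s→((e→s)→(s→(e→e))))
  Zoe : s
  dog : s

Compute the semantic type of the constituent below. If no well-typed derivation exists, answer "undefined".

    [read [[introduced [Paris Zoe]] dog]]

e

[Paris Zoe] — Paris of type (s→((e→s)→(s→(e→e)))) combines with Zoe of type s: type ((e→s)→(s→(e→e))).
[introduced [Paris Zoe]] — [Paris Zoe] of type ((e→s)→(s→(e→e))) combines with introduced of type (e→s): type (s→(e→e)).
[[introduced [Paris Zoe]] dog] — [introduced [Paris Zoe]] of type (s→(e→e)) combines with dog of type s: type (e→e).
[read [[introduced [Paris Zoe]] dog]] — [[introduced [Paris Zoe]] dog] of type (e→e) combines with read of type e: type e.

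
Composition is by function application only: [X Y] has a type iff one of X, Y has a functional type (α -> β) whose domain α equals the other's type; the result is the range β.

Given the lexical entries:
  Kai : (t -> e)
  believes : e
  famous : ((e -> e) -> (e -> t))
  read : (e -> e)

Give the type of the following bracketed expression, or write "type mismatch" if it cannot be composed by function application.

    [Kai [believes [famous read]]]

[famous read] — famous of type ((e -> e) -> (e -> t)) combines with read of type (e -> e): type (e -> t).
[believes [famous read]] — [famous read] of type (e -> t) combines with believes of type e: type t.
[Kai [believes [famous read]]] — Kai of type (t -> e) combines with [believes [famous read]] of type t: type e.

e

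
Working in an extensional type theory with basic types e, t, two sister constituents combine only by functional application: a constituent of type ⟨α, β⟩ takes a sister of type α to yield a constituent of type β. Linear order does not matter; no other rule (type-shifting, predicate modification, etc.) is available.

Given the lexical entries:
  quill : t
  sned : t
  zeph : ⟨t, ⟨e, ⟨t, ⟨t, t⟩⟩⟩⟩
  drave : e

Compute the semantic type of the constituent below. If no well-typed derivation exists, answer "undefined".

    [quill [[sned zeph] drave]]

At [sned zeph], zeph : ⟨t, ⟨e, ⟨t, ⟨t, t⟩⟩⟩⟩ takes sned : t, giving ⟨e, ⟨t, ⟨t, t⟩⟩⟩.
At [[sned zeph] drave], [sned zeph] : ⟨e, ⟨t, ⟨t, t⟩⟩⟩ takes drave : e, giving ⟨t, ⟨t, t⟩⟩.
At [quill [[sned zeph] drave]], [[sned zeph] drave] : ⟨t, ⟨t, t⟩⟩ takes quill : t, giving ⟨t, t⟩.

⟨t, t⟩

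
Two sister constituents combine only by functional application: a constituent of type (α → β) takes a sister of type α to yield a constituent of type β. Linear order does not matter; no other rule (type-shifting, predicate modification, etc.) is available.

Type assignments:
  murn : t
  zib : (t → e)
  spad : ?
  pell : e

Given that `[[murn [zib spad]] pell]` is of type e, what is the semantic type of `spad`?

((t → e) → (t → (e → e)))

[[murn [zib spad]] pell] is required to be e. pell : e cannot yield e as functor, so [murn [zib spad]] : (e → e).
[murn [zib spad]] is required to be (e → e). murn : t cannot yield (e → e) as functor, so [zib spad] : (t → (e → e)).
[zib spad] is required to be (t → (e → e)). zib : (t → e) cannot yield (t → (e → e)) as functor, so spad : ((t → e) → (t → (e → e))).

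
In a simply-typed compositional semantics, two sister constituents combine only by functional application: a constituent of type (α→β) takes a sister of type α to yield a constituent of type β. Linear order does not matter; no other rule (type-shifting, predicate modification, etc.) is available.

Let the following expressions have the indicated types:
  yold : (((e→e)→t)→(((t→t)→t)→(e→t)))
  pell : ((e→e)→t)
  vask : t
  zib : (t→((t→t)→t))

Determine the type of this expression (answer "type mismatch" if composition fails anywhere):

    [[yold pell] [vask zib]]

At [yold pell], yold : (((e→e)→t)→(((t→t)→t)→(e→t))) takes pell : ((e→e)→t), giving (((t→t)→t)→(e→t)).
At [vask zib], zib : (t→((t→t)→t)) takes vask : t, giving ((t→t)→t).
At [[yold pell] [vask zib]], [yold pell] : (((t→t)→t)→(e→t)) takes [vask zib] : ((t→t)→t), giving (e→t).

(e→t)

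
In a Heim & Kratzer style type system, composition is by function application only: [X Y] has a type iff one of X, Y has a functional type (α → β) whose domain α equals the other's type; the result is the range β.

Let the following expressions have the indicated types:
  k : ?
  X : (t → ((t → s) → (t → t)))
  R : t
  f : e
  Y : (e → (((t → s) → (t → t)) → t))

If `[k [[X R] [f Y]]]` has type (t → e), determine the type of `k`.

(t → (t → e))

For [k [[X R] [f Y]]] to have type (t → e) with [[X R] [f Y]] of type t, k must be the function: k : (t → (t → e)).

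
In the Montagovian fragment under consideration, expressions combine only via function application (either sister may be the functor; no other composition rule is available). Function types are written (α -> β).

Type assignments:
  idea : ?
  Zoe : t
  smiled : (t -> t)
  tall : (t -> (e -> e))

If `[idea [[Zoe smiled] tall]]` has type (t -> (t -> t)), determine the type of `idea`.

[idea [[Zoe smiled] tall]] is required to be (t -> (t -> t)). [[Zoe smiled] tall] : (e -> e) cannot yield (t -> (t -> t)) as functor, so idea : ((e -> e) -> (t -> (t -> t))).

((e -> e) -> (t -> (t -> t)))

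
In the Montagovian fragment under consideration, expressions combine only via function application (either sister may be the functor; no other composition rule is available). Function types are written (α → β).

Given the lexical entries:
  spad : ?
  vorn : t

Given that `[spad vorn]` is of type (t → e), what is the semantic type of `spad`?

[spad vorn] is required to be (t → e). vorn : t cannot yield (t → e) as functor, so spad : (t → (t → e)).

(t → (t → e))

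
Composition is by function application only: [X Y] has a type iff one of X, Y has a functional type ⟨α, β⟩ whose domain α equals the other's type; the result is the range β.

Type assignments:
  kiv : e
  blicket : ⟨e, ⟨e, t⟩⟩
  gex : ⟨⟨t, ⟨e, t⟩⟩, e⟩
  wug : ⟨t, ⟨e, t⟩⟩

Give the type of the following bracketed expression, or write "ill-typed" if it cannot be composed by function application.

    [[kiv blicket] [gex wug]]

t

[kiv blicket]: blicket is ⟨e, ⟨e, t⟩⟩, kiv is e; result ⟨e, t⟩.
[gex wug]: gex is ⟨⟨t, ⟨e, t⟩⟩, e⟩, wug is ⟨t, ⟨e, t⟩⟩; result e.
[[kiv blicket] [gex wug]]: [kiv blicket] is ⟨e, t⟩, [gex wug] is e; result t.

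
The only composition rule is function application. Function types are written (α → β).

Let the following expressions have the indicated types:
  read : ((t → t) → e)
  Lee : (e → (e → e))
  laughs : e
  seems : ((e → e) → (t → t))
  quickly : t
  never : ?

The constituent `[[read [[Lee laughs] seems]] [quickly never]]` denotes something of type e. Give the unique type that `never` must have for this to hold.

At [[read [[Lee laughs] seems]] [quickly never]] (required: e): [read [[Lee laughs] seems]] is e, which is not a function with range e; hence [quickly never] is the functor — type (e → e).
At [quickly never] (required: (e → e)): quickly is t, which is not a function with range (e → e); hence never is the functor — type (t → (e → e)).

(t → (e → e))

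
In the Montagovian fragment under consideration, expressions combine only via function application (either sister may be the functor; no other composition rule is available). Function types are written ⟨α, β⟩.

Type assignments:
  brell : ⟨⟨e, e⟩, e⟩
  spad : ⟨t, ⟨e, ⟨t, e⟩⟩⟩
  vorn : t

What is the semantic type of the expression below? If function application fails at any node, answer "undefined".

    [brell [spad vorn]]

undefined

[spad vorn]: spad is ⟨t, ⟨e, ⟨t, e⟩⟩⟩, vorn is t; result ⟨e, ⟨t, e⟩⟩.
[brell [spad vorn]]: ⟨⟨e, e⟩, e⟩ and ⟨e, ⟨t, e⟩⟩ cannot combine by function application — type clash.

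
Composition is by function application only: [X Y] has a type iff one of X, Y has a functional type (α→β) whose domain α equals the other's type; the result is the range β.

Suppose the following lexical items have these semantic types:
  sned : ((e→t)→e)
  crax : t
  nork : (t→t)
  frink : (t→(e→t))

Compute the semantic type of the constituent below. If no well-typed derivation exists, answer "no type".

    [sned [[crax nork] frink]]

[crax nork]: (t→t) applied to t yields t.
[[crax nork] frink]: (t→(e→t)) applied to t yields (e→t).
[sned [[crax nork] frink]]: ((e→t)→e) applied to (e→t) yields e.

e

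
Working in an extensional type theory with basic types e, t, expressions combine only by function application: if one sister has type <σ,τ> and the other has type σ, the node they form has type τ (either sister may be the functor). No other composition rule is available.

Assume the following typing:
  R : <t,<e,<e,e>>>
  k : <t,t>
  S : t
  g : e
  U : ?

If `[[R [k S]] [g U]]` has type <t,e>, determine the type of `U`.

For [[R [k S]] [g U]] to have type <t,e> with [R [k S]] of type <e,<e,e>>, [g U] must be the function: [g U] : <<e,<e,e>>,<t,e>>.
For [g U] to have type <<e,<e,e>>,<t,e>> with g of type e, U must be the function: U : <e,<<e,<e,e>>,<t,e>>>.

<e,<<e,<e,e>>,<t,e>>>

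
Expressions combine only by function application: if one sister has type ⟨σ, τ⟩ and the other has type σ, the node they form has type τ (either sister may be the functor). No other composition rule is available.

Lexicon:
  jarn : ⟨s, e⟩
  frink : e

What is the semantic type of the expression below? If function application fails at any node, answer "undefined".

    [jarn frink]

undefined

[jarn frink]: ⟨s, e⟩ with e — neither is a function whose domain matches the other; composition fails here.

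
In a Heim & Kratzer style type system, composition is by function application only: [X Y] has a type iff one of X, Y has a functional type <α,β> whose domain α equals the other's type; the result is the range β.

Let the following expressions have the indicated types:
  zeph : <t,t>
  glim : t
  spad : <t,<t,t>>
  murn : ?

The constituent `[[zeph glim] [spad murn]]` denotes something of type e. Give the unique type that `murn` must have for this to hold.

[[zeph glim] [spad murn]] must have type e. The sister [zeph glim] has type t; that is not a function onto e, so [spad murn] must be the functor, of type <t,e>.
[spad murn] must have type <t,e>. The sister spad has type <t,<t,t>>; that is not a function onto <t,e>, so murn must be the functor, of type <<t,<t,t>>,<t,e>>.

<<t,<t,t>>,<t,e>>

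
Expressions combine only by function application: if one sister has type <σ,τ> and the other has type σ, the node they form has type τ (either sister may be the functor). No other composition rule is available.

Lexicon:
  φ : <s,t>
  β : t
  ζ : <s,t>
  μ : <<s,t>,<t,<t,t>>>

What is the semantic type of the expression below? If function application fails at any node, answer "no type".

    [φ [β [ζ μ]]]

no type

[ζ μ]: μ is <<s,t>,<t,<t,t>>>, ζ is <s,t>; result <t,<t,t>>.
[β [ζ μ]]: [ζ μ] is <t,<t,t>>, β is t; result <t,t>.
[φ [β [ζ μ]]]: <s,t> and <t,t> cannot combine by function application — type clash.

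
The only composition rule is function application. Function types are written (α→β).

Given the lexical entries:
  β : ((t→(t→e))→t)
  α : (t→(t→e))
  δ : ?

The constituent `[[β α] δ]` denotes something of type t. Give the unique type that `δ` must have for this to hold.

At [[β α] δ] (required: t): [β α] is t, which is not a function with range t; hence δ is the functor — type (t→t).

(t→t)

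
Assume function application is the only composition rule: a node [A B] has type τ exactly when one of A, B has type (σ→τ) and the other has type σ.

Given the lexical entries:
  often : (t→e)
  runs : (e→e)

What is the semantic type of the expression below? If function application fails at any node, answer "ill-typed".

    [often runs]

ill-typed

At [often runs]: neither (t→e) nor (e→e) can take the other as argument; the node is ill-typed.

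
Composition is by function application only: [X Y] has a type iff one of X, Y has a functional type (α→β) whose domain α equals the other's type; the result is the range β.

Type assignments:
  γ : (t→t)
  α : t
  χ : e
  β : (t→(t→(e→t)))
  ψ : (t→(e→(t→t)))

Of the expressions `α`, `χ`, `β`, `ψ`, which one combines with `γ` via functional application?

α

α — combines: γ : (t→t) takes α : t as argument, giving t.
χ : e — neither side's domain matches the other.
β : (t→(t→(e→t))) — neither side's domain matches the other.
ψ : (t→(e→(t→t))) — neither side's domain matches the other.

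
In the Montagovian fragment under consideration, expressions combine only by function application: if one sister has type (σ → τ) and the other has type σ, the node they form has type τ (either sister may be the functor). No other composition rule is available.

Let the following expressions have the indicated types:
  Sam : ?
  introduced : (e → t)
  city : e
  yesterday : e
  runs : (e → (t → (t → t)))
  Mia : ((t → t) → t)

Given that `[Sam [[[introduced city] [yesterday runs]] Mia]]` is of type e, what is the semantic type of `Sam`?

[Sam [[[introduced city] [yesterday runs]] Mia]] is required to be e. [[[introduced city] [yesterday runs]] Mia] : t cannot yield e as functor, so Sam : (t → e).

(t → e)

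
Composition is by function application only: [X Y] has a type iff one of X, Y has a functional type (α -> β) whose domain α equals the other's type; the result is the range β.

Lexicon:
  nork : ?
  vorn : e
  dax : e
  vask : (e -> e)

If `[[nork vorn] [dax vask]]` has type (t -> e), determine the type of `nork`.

[[nork vorn] [dax vask]] must have type (t -> e). The sister [dax vask] has type e; that is not a function onto (t -> e), so [nork vorn] must be the functor, of type (e -> (t -> e)).
[nork vorn] must have type (e -> (t -> e)). The sister vorn has type e; that is not a function onto (e -> (t -> e)), so nork must be the functor, of type (e -> (e -> (t -> e))).

(e -> (e -> (t -> e)))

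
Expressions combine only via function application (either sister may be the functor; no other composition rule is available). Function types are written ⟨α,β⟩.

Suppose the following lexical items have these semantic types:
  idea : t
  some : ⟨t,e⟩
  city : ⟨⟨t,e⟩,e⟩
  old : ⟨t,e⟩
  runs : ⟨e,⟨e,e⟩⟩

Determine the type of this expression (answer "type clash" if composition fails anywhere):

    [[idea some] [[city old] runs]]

e

[idea some]: ⟨t,e⟩ applied to t yields e.
[city old]: ⟨⟨t,e⟩,e⟩ applied to ⟨t,e⟩ yields e.
[[city old] runs]: ⟨e,⟨e,e⟩⟩ applied to e yields ⟨e,e⟩.
[[idea some] [[city old] runs]]: ⟨e,e⟩ applied to e yields e.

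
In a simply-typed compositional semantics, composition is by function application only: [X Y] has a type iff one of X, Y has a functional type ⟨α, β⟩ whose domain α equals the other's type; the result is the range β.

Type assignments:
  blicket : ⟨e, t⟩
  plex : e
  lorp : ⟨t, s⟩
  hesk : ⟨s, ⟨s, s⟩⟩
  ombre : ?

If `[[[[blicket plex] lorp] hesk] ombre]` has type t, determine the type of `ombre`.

For [[[[blicket plex] lorp] hesk] ombre] to have type t with [[[blicket plex] lorp] hesk] of type ⟨s, s⟩, ombre must be the function: ombre : ⟨⟨s, s⟩, t⟩.

⟨⟨s, s⟩, t⟩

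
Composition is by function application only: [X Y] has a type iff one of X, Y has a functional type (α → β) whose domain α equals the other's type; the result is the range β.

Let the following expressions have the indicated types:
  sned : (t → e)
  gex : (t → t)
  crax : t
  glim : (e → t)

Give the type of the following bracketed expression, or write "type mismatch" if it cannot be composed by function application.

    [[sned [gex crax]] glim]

At [gex crax], gex : (t → t) takes crax : t, giving t.
At [sned [gex crax]], sned : (t → e) takes [gex crax] : t, giving e.
At [[sned [gex crax]] glim], glim : (e → t) takes [sned [gex crax]] : e, giving t.

t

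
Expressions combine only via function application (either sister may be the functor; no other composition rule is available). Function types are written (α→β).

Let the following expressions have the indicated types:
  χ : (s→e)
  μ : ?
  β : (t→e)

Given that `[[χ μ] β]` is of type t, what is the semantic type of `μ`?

((s→e)→((t→e)→t))

At [[χ μ] β] (required: t): β is (t→e), which is not a function with range t; hence [χ μ] is the functor — type ((t→e)→t).
At [χ μ] (required: ((t→e)→t)): χ is (s→e), which is not a function with range ((t→e)→t); hence μ is the functor — type ((s→e)→((t→e)→t)).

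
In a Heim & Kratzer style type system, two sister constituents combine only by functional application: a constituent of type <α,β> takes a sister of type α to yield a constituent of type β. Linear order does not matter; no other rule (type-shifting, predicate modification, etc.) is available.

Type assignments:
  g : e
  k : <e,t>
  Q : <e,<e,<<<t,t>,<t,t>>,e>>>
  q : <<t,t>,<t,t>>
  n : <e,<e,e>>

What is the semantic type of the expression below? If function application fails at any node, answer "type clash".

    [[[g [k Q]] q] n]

type clash

At [k Q]: neither <e,t> nor <e,<e,<<<t,t>,<t,t>>,e>>> can take the other as argument; the node is ill-typed.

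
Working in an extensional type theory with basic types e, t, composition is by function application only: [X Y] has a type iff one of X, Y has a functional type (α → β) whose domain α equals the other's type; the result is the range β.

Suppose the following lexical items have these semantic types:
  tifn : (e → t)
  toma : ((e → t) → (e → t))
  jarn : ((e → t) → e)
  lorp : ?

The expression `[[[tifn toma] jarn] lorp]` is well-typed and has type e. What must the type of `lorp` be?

[[[tifn toma] jarn] lorp] is required to be e. [[tifn toma] jarn] : e cannot yield e as functor, so lorp : (e → e).

(e → e)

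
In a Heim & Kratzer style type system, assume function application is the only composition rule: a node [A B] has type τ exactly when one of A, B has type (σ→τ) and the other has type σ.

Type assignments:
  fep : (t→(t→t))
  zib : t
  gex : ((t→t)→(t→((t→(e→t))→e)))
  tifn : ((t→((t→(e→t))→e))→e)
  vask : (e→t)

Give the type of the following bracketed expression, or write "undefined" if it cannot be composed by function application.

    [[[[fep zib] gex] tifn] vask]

At [fep zib], fep : (t→(t→t)) takes zib : t, giving (t→t).
At [[fep zib] gex], gex : ((t→t)→(t→((t→(e→t))→e))) takes [fep zib] : (t→t), giving (t→((t→(e→t))→e)).
At [[[fep zib] gex] tifn], tifn : ((t→((t→(e→t))→e))→e) takes [[fep zib] gex] : (t→((t→(e→t))→e)), giving e.
At [[[[fep zib] gex] tifn] vask], vask : (e→t) takes [[[fep zib] gex] tifn] : e, giving t.

t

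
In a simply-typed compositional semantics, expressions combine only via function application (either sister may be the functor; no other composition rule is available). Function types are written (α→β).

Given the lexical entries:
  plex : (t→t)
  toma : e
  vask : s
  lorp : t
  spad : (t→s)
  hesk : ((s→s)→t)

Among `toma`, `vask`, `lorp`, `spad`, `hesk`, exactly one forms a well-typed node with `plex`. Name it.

toma : e — plex needs t; toma needs nothing (atomic); neither fits.
vask : s — plex needs t; vask needs nothing (atomic); neither fits.
lorp — combines: plex : (t→t) takes lorp : t as argument, giving t.
spad : (t→s) — plex needs t; spad needs t; neither fits.
hesk : ((s→s)→t) — plex needs t; hesk needs (s→s); neither fits.

lorp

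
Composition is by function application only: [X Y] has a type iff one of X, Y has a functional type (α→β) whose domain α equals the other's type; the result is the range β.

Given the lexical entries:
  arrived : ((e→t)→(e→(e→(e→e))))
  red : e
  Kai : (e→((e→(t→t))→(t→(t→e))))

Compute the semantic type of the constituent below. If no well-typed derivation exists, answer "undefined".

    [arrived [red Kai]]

undefined

[red Kai]: Kai is (e→((e→(t→t))→(t→(t→e)))), red is e; result ((e→(t→t))→(t→(t→e))).
At [arrived [red Kai]]: neither ((e→t)→(e→(e→(e→e)))) nor ((e→(t→t))→(t→(t→e))) can take the other as argument; the node is ill-typed.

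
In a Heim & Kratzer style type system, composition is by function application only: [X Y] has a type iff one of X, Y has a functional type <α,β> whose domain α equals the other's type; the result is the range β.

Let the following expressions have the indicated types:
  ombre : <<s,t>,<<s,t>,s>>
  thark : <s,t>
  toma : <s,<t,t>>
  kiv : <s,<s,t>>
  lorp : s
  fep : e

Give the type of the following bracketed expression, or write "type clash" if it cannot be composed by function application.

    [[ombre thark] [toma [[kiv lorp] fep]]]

[ombre thark]: ombre is <<s,t>,<<s,t>,s>>, thark is <s,t>; result <<s,t>,s>.
[kiv lorp]: kiv is <s,<s,t>>, lorp is s; result <s,t>.
[[kiv lorp] fep]: <s,t> and e cannot combine by function application — type clash.

type clash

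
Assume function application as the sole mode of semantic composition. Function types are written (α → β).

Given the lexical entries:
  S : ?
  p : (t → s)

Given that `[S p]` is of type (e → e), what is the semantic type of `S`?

[S p] is required to be (e → e). p : (t → s) cannot yield (e → e) as functor, so S : ((t → s) → (e → e)).

((t → s) → (e → e))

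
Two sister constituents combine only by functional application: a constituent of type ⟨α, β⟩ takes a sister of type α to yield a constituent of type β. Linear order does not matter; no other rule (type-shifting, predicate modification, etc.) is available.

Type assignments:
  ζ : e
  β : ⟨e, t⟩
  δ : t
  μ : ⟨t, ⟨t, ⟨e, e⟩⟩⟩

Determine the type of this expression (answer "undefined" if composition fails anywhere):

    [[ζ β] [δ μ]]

At [ζ β], β : ⟨e, t⟩ takes ζ : e, giving t.
At [δ μ], μ : ⟨t, ⟨t, ⟨e, e⟩⟩⟩ takes δ : t, giving ⟨t, ⟨e, e⟩⟩.
At [[ζ β] [δ μ]], [δ μ] : ⟨t, ⟨e, e⟩⟩ takes [ζ β] : t, giving ⟨e, e⟩.

⟨e, e⟩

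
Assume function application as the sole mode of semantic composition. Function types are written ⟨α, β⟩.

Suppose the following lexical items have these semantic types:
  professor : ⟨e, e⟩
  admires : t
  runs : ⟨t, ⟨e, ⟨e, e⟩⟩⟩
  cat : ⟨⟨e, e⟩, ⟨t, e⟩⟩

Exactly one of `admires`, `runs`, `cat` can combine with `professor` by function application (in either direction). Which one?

admires : t — no; professor wants e, and admires wants nothing (atomic).
runs : ⟨t, ⟨e, ⟨e, e⟩⟩⟩ — no; professor wants e, and runs wants t.
cat — combines: cat : ⟨⟨e, e⟩, ⟨t, e⟩⟩ takes professor : ⟨e, e⟩ as argument, giving ⟨t, e⟩.

cat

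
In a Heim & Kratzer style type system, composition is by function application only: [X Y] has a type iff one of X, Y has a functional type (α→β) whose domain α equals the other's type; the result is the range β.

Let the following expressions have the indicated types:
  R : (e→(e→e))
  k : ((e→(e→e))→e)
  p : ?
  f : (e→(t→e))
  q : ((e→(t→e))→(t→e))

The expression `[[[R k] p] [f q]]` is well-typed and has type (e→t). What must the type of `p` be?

[[[R k] p] [f q]] is required to be (e→t). [f q] : (t→e) cannot yield (e→t) as functor, so [[R k] p] : ((t→e)→(e→t)).
[[R k] p] is required to be ((t→e)→(e→t)). [R k] : e cannot yield ((t→e)→(e→t)) as functor, so p : (e→((t→e)→(e→t))).

(e→((t→e)→(e→t)))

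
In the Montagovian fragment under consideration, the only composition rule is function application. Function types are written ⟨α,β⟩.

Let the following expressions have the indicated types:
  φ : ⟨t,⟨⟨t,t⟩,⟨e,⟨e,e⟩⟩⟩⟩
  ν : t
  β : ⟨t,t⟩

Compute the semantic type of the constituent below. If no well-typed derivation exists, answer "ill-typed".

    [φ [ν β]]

[ν β]: functor β : ⟨t,t⟩, argument ν : t; result t.
[φ [ν β]]: functor φ : ⟨t,⟨⟨t,t⟩,⟨e,⟨e,e⟩⟩⟩⟩, argument [ν β] : t; result ⟨⟨t,t⟩,⟨e,⟨e,e⟩⟩⟩.

⟨⟨t,t⟩,⟨e,⟨e,e⟩⟩⟩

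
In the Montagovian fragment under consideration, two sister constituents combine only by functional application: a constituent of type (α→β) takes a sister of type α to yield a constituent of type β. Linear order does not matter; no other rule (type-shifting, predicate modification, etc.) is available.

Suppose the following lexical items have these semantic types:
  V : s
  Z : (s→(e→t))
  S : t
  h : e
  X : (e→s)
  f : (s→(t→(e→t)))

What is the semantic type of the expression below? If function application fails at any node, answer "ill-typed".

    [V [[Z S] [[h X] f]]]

ill-typed

[Z S]: (s→(e→t)) and t cannot combine by function application — type clash.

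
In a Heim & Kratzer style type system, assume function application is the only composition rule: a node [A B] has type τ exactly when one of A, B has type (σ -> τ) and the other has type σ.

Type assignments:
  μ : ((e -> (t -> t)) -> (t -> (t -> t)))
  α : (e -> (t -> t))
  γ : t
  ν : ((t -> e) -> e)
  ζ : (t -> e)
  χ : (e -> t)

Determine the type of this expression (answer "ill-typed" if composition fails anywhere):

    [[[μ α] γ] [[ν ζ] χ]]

t

[μ α]: ((e -> (t -> t)) -> (t -> (t -> t))) applied to (e -> (t -> t)) yields (t -> (t -> t)).
[[μ α] γ]: (t -> (t -> t)) applied to t yields (t -> t).
[ν ζ]: ((t -> e) -> e) applied to (t -> e) yields e.
[[ν ζ] χ]: (e -> t) applied to e yields t.
[[[μ α] γ] [[ν ζ] χ]]: (t -> t) applied to t yields t.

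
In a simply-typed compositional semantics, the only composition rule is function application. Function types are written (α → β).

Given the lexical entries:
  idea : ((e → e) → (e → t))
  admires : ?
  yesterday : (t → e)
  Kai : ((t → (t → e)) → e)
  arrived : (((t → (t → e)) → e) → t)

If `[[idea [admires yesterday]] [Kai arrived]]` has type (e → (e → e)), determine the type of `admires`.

((t → e) → (((e → e) → (e → t)) → (t → (e → (e → e)))))

For [[idea [admires yesterday]] [Kai arrived]] to have type (e → (e → e)) with [Kai arrived] of type t, [idea [admires yesterday]] must be the function: [idea [admires yesterday]] : (t → (e → (e → e))).
For [idea [admires yesterday]] to have type (t → (e → (e → e))) with idea of type ((e → e) → (e → t)), [admires yesterday] must be the function: [admires yesterday] : (((e → e) → (e → t)) → (t → (e → (e → e)))).
For [admires yesterday] to have type (((e → e) → (e → t)) → (t → (e → (e → e)))) with yesterday of type (t → e), admires must be the function: admires : ((t → e) → (((e → e) → (e → t)) → (t → (e → (e → e))))).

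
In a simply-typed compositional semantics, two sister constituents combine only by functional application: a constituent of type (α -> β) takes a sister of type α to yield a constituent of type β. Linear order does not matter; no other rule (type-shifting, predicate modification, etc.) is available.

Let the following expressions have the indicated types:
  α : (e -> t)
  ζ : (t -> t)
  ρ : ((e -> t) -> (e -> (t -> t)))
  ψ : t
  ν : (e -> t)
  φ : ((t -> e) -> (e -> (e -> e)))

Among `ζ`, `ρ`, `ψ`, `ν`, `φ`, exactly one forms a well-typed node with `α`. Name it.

ζ : (t -> t) — α needs e; ζ needs t; neither fits.
ρ — combines: ρ : ((e -> t) -> (e -> (t -> t))) takes α : (e -> t) as argument, giving (e -> (t -> t)).
ψ : t — α needs e; ψ needs nothing (atomic); neither fits.
ν : (e -> t) — α needs e; ν needs e; neither fits.
φ : ((t -> e) -> (e -> (e -> e))) — α needs e; φ needs (t -> e); neither fits.

ρ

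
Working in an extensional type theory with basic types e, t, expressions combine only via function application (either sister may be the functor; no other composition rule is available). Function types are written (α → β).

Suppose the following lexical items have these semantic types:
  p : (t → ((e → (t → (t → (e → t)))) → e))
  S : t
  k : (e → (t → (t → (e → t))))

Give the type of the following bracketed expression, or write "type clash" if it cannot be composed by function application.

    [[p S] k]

e

[p S]: p is (t → ((e → (t → (t → (e → t)))) → e)), S is t; result ((e → (t → (t → (e → t)))) → e).
[[p S] k]: [p S] is ((e → (t → (t → (e → t)))) → e), k is (e → (t → (t → (e → t)))); result e.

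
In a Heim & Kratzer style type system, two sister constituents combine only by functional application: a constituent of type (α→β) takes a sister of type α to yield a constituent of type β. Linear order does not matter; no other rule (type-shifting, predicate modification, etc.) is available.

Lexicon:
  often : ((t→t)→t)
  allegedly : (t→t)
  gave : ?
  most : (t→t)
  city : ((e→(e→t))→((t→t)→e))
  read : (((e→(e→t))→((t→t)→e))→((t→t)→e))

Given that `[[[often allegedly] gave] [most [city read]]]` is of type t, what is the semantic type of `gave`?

[[[often allegedly] gave] [most [city read]]] must have type t. The sister [most [city read]] has type e; that is not a function onto t, so [[often allegedly] gave] must be the functor, of type (e→t).
[[often allegedly] gave] must have type (e→t). The sister [often allegedly] has type t; that is not a function onto (e→t), so gave must be the functor, of type (t→(e→t)).

(t→(e→t))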